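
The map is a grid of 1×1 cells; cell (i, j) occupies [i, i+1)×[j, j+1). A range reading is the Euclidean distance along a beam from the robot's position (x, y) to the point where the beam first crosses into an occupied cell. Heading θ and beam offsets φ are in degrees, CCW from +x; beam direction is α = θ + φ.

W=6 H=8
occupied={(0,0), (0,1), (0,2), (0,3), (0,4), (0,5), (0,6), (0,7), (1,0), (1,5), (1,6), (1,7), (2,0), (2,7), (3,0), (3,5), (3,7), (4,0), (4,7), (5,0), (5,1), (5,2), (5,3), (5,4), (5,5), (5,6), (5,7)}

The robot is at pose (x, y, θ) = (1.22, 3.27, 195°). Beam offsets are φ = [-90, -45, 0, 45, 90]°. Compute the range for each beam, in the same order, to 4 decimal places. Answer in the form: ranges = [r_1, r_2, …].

ranges = [0.8500, 0.2540, 0.2278, 0.4400, 2.3501]

beam 1: φ=-90°, α=105°
  d=(-0.2588,0.9659)  start (1,3)  tX=0.8500 tY=0.7558  stride 1/|dx|=3.8637 1/|dy|=1.0353
    cross y-line → (1,4), t=0.7558
    cross x-line → (0,4), t=0.8500 (wall)
  → r_1 = 0.8500
beam 2: φ=-45°, α=150°
  d=(-0.8660,0.5000)  start (1,3)  tX=0.2540 tY=1.4600  stride 1/|dx|=1.1547 1/|dy|=2.0000
    cross x-line → (0,3), t=0.2540 (wall)
  → r_2 = 0.2540
beam 3: φ=0°, α=195°
  d=(-0.9659,-0.2588)  start (1,3)  tX=0.2278 tY=1.0432  stride 1/|dx|=1.0353 1/|dy|=3.8637
    cross x-line → (0,3), t=0.2278 (wall)
  → r_3 = 0.2278
beam 4: φ=45°, α=240°
  d=(-0.5000,-0.8660)  start (1,3)  tX=0.4400 tY=0.3118  stride 1/|dx|=2.0000 1/|dy|=1.1547
    cross y-line → (1,2), t=0.3118
    cross x-line → (0,2), t=0.4400 (wall)
  → r_4 = 0.4400
beam 5: φ=90°, α=285°
  d=(0.2588,-0.9659)  start (1,3)  tX=3.0137 tY=0.2795  stride 1/|dx|=3.8637 1/|dy|=1.0353
    cross y-line → (1,2), t=0.2795
    cross y-line → (1,1), t=1.3148
    cross y-line → (1,0), t=2.3501 (wall)
  → r_5 = 2.3501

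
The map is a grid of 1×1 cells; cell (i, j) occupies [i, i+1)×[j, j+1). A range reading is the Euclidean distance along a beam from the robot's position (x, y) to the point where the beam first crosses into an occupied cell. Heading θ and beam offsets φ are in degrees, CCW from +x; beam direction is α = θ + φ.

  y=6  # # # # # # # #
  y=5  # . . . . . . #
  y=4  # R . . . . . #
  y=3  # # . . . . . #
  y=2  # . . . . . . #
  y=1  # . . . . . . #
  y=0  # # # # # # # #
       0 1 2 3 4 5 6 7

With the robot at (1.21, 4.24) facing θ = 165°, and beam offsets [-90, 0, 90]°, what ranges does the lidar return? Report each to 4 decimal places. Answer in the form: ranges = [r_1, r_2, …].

beam 1: φ=-90°, α=75°
  cosα=0.2588 sinα=0.9659 | (1,4) | tMaxX 3.0523 tMaxY 0.7868 | tΔX 3.8637 tΔY 1.0353
    t=0.7868 [y] (1,5)
    t=1.8221 [y] (1,6) — stop
  → r_1 = 1.8221
beam 2: φ=0°, α=165°
  cosα=-0.9659 sinα=0.2588 | (1,4) | tMaxX 0.2174 tMaxY 2.9364 | tΔX 1.0353 tΔY 3.8637
    t=0.2174 [x] (0,4) — stop
  → r_2 = 0.2174
beam 3: φ=90°, α=255°
  cosα=-0.2588 sinα=-0.9659 | (1,4) | tMaxX 0.8114 tMaxY 0.2485 | tΔX 3.8637 tΔY 1.0353
    t=0.2485 [y] (1,3) — stop
  → r_3 = 0.2485

ranges = [1.8221, 0.2174, 0.2485]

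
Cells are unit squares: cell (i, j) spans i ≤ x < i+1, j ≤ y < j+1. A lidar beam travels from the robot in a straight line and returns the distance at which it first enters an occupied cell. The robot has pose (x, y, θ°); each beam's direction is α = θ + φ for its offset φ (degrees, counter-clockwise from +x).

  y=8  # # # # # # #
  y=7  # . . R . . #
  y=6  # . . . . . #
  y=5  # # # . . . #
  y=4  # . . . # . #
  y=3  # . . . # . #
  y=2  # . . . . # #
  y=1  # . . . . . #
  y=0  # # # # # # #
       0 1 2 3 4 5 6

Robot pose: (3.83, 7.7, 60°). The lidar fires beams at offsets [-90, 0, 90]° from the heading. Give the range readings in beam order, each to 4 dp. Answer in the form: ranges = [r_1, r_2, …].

ranges = [2.5057, 0.3464, 0.6000]

beam 1: φ=-90°, α=330°
  dir = (cos 330°, sin 330°) = (0.8660, -0.5000); from cell (3,7)
  next x-line at t=0.1963, next y-line at t=1.4000; Δt_x=1.1547, Δt_y=2.0000
    x: enter (4,7) at t=0.1963
    x: enter (5,7) at t=1.3510
    y: enter (5,6) at t=1.4000
    x: enter (6,6) at t=2.5057 ← occupied
  → r_1 = 2.5057
beam 2: φ=0°, α=60°
  dir = (cos 60°, sin 60°) = (0.5000, 0.8660); from cell (3,7)
  next x-line at t=0.3400, next y-line at t=0.3464; Δt_x=2.0000, Δt_y=1.1547
    x: enter (4,7) at t=0.3400
    y: enter (4,8) at t=0.3464 ← occupied
  → r_2 = 0.3464
beam 3: φ=90°, α=150°
  dir = (cos 150°, sin 150°) = (-0.8660, 0.5000); from cell (3,7)
  next x-line at t=0.9584, next y-line at t=0.6000; Δt_x=1.1547, Δt_y=2.0000
    y: enter (3,8) at t=0.6000 ← occupied
  → r_3 = 0.6000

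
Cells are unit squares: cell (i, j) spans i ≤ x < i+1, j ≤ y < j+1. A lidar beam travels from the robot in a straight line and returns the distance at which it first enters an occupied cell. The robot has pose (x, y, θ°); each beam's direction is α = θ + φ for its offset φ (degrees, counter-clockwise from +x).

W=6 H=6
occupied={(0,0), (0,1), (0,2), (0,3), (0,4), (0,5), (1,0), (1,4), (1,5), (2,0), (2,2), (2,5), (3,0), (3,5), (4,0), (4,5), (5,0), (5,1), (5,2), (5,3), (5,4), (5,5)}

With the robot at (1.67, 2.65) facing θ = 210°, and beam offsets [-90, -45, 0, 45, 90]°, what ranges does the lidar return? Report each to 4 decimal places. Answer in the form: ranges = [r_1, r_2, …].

ranges = [1.3400, 0.6936, 0.7736, 1.7082, 0.6600]

beam 1: φ=-90°, α=120°
  d=(-0.5000,0.8660)  start (1,2)  tX=1.3400 tY=0.4041  stride 1/|dx|=2.0000 1/|dy|=1.1547
    cross y-line → (1,3), t=0.4041
    cross x-line → (0,3), t=1.3400 (wall)
  → r_1 = 1.3400
beam 2: φ=-45°, α=165°
  d=(-0.9659,0.2588)  start (1,2)  tX=0.6936 tY=1.3523  stride 1/|dx|=1.0353 1/|dy|=3.8637
    cross x-line → (0,2), t=0.6936 (wall)
  → r_2 = 0.6936
beam 3: φ=0°, α=210°
  d=(-0.8660,-0.5000)  start (1,2)  tX=0.7736 tY=1.3000  stride 1/|dx|=1.1547 1/|dy|=2.0000
    cross x-line → (0,2), t=0.7736 (wall)
  → r_3 = 0.7736
beam 4: φ=45°, α=255°
  d=(-0.2588,-0.9659)  start (1,2)  tX=2.5887 tY=0.6729  stride 1/|dx|=3.8637 1/|dy|=1.0353
    cross y-line → (1,1), t=0.6729
    cross y-line → (1,0), t=1.7082 (wall)
  → r_4 = 1.7082
beam 5: φ=90°, α=300°
  d=(0.5000,-0.8660)  start (1,2)  tX=0.6600 tY=0.7506  stride 1/|dx|=2.0000 1/|dy|=1.1547
    cross x-line → (2,2), t=0.6600 (wall)
  → r_5 = 0.6600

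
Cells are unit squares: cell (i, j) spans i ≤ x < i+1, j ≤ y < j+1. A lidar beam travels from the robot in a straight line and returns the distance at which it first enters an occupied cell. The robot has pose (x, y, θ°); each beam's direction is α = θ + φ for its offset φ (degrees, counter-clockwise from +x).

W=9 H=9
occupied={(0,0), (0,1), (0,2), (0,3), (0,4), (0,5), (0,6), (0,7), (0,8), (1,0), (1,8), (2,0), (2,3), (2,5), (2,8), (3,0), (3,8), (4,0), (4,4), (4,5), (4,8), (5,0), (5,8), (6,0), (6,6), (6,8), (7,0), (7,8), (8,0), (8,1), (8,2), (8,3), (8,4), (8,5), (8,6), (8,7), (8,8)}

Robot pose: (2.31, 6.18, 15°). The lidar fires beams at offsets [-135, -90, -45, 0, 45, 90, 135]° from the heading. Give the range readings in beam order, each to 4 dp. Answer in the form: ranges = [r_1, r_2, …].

beam 1: φ=-135°, α=240°
  cosα=-0.5000 sinα=-0.8660 | (2,6) | tMaxX 0.6200 tMaxY 0.2078 | tΔX 2.0000 tΔY 1.1547
    t=0.2078 [y] (2,5) — stop
  → r_1 = 0.2078
beam 2: φ=-90°, α=285°
  cosα=0.2588 sinα=-0.9659 | (2,6) | tMaxX 2.6660 tMaxY 0.1863 | tΔX 3.8637 tΔY 1.0353
    t=0.1863 [y] (2,5) — stop
  → r_2 = 0.1863
beam 3: φ=-45°, α=330°
  cosα=0.8660 sinα=-0.5000 | (2,6) | tMaxX 0.7967 tMaxY 0.3600 | tΔX 1.1547 tΔY 2.0000
    t=0.3600 [y] (2,5) — stop
  → r_3 = 0.3600
beam 4: φ=0°, α=15°
  cosα=0.9659 sinα=0.2588 | (2,6) | tMaxX 0.7143 tMaxY 3.1682 | tΔX 1.0353 tΔY 3.8637
    t=0.7143 [x] (3,6)
    t=1.7496 [x] (4,6)
    t=2.7849 [x] (5,6)
    t=3.1682 [y] (5,7)
    t=3.8202 [x] (6,7)
    t=4.8554 [x] (7,7)
    t=5.8907 [x] (8,7) — stop
  → r_4 = 5.8907
beam 5: φ=45°, α=60°
  cosα=0.5000 sinα=0.8660 | (2,6) | tMaxX 1.3800 tMaxY 0.9469 | tΔX 2.0000 tΔY 1.1547
    t=0.9469 [y] (2,7)
    t=1.3800 [x] (3,7)
    t=2.1016 [y] (3,8) — stop
  → r_5 = 2.1016
beam 6: φ=90°, α=105°
  cosα=-0.2588 sinα=0.9659 | (2,6) | tMaxX 1.1977 tMaxY 0.8489 | tΔX 3.8637 tΔY 1.0353
    t=0.8489 [y] (2,7)
    t=1.1977 [x] (1,7)
    t=1.8842 [y] (1,8) — stop
  → r_6 = 1.8842
beam 7: φ=135°, α=150°
  cosα=-0.8660 sinα=0.5000 | (2,6) | tMaxX 0.3580 tMaxY 1.6400 | tΔX 1.1547 tΔY 2.0000
    t=0.3580 [x] (1,6)
    t=1.5127 [x] (0,6) — stop
  → r_7 = 1.5127

ranges = [0.2078, 0.1863, 0.3600, 5.8907, 2.1016, 1.8842, 1.5127]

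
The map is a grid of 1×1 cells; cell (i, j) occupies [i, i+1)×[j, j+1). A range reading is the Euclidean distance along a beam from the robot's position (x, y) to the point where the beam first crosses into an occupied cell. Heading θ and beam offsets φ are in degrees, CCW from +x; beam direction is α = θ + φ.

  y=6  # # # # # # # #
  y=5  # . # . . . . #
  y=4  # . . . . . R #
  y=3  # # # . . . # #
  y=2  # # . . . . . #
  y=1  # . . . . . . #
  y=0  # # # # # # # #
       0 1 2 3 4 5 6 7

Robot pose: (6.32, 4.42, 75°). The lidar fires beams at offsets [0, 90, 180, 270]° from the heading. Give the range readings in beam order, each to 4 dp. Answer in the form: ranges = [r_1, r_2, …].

beam 1: φ=0°, α=75°
  d=(0.2588,0.9659)  start (6,4)  tX=2.6273 tY=0.6005  stride 1/|dx|=3.8637 1/|dy|=1.0353
    cross y-line → (6,5), t=0.6005
    cross y-line → (6,6), t=1.6357 (wall)
  → r_1 = 1.6357
beam 2: φ=90°, α=165°
  d=(-0.9659,0.2588)  start (6,4)  tX=0.3313 tY=2.2409  stride 1/|dx|=1.0353 1/|dy|=3.8637
    cross x-line → (5,4), t=0.3313
    cross x-line → (4,4), t=1.3666
    cross y-line → (4,5), t=2.2409
    cross x-line → (3,5), t=2.4018
    cross x-line → (2,5), t=3.4371 (wall)
  → r_2 = 3.4371
beam 3: φ=180°, α=255°
  d=(-0.2588,-0.9659)  start (6,4)  tX=1.2364 tY=0.4348  stride 1/|dx|=3.8637 1/|dy|=1.0353
    cross y-line → (6,3), t=0.4348 (wall)
  → r_3 = 0.4348
beam 4: φ=270°, α=345°
  d=(0.9659,-0.2588)  start (6,4)  tX=0.7040 tY=1.6228  stride 1/|dx|=1.0353 1/|dy|=3.8637
    cross x-line → (7,4), t=0.7040 (wall)
  → r_4 = 0.7040

ranges = [1.6357, 3.4371, 0.4348, 0.7040]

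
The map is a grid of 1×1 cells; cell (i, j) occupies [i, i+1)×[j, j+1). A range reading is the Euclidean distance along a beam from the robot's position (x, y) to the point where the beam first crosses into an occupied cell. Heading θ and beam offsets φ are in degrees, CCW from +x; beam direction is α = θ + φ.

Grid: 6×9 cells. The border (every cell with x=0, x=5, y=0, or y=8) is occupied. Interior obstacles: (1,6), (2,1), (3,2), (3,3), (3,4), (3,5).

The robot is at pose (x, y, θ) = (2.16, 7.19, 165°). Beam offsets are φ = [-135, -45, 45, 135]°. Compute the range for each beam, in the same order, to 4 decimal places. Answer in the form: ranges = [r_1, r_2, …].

ranges = [1.6200, 0.9353, 0.3800, 1.6800]

beam 1: φ=-135°, α=30°
  dir = (cos 30°, sin 30°) = (0.8660, 0.5000); from cell (2,7)
  next x-line at t=0.9699, next y-line at t=1.6200; Δt_x=1.1547, Δt_y=2.0000
    x: enter (3,7) at t=0.9699
    y: enter (3,8) at t=1.6200 ← occupied
  → r_1 = 1.6200
beam 2: φ=-45°, α=120°
  dir = (cos 120°, sin 120°) = (-0.5000, 0.8660); from cell (2,7)
  next x-line at t=0.3200, next y-line at t=0.9353; Δt_x=2.0000, Δt_y=1.1547
    x: enter (1,7) at t=0.3200
    y: enter (1,8) at t=0.9353 ← occupied
  → r_2 = 0.9353
beam 3: φ=45°, α=210°
  dir = (cos 210°, sin 210°) = (-0.8660, -0.5000); from cell (2,7)
  next x-line at t=0.1848, next y-line at t=0.3800; Δt_x=1.1547, Δt_y=2.0000
    x: enter (1,7) at t=0.1848
    y: enter (1,6) at t=0.3800 ← occupied
  → r_3 = 0.3800
beam 4: φ=135°, α=300°
  dir = (cos 300°, sin 300°) = (0.5000, -0.8660); from cell (2,7)
  next x-line at t=1.6800, next y-line at t=0.2194; Δt_x=2.0000, Δt_y=1.1547
    y: enter (2,6) at t=0.2194
    y: enter (2,5) at t=1.3741
    x: enter (3,5) at t=1.6800 ← occupied
  → r_4 = 1.6800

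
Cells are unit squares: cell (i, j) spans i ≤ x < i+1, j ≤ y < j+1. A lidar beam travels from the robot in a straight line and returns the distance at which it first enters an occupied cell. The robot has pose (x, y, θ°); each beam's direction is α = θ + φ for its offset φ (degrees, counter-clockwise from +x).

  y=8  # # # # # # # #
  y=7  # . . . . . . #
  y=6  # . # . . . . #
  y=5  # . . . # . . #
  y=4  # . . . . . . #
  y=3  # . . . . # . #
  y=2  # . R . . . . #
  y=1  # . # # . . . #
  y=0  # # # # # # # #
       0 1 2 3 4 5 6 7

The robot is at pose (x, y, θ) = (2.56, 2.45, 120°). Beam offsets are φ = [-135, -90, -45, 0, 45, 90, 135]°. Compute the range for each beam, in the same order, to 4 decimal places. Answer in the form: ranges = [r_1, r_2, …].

ranges = [4.5966, 2.8175, 5.7458, 3.1200, 1.6150, 1.8013, 0.4659]

beam 1: φ=-135°, α=345°
  d=(0.9659,-0.2588)  start (2,2)  tX=0.4555 tY=1.7387  stride 1/|dx|=1.0353 1/|dy|=3.8637
    cross x-line → (3,2), t=0.4555
    cross x-line → (4,2), t=1.4908
    cross y-line → (4,1), t=1.7387
    cross x-line → (5,1), t=2.5261
    cross x-line → (6,1), t=3.5614
    cross x-line → (7,1), t=4.5966 (wall)
  → r_1 = 4.5966
beam 2: φ=-90°, α=30°
  d=(0.8660,0.5000)  start (2,2)  tX=0.5081 tY=1.1000  stride 1/|dx|=1.1547 1/|dy|=2.0000
    cross x-line → (3,2), t=0.5081
    cross y-line → (3,3), t=1.1000
    cross x-line → (4,3), t=1.6628
    cross x-line → (5,3), t=2.8175 (wall)
  → r_2 = 2.8175
beam 3: φ=-45°, α=75°
  d=(0.2588,0.9659)  start (2,2)  tX=1.7000 tY=0.5694  stride 1/|dx|=3.8637 1/|dy|=1.0353
    cross y-line → (2,3), t=0.5694
    cross y-line → (2,4), t=1.6047
    cross x-line → (3,4), t=1.7000
    cross y-line → (3,5), t=2.6400
    cross y-line → (3,6), t=3.6752
    cross y-line → (3,7), t=4.7105
    cross x-line → (4,7), t=5.5637
    cross y-line → (4,8), t=5.7458 (wall)
  → r_3 = 5.7458
beam 4: φ=0°, α=120°
  d=(-0.5000,0.8660)  start (2,2)  tX=1.1200 tY=0.6351  stride 1/|dx|=2.0000 1/|dy|=1.1547
    cross y-line → (2,3), t=0.6351
    cross x-line → (1,3), t=1.1200
    cross y-line → (1,4), t=1.7898
    cross y-line → (1,5), t=2.9445
    cross x-line → (0,5), t=3.1200 (wall)
  → r_4 = 3.1200
beam 5: φ=45°, α=165°
  d=(-0.9659,0.2588)  start (2,2)  tX=0.5798 tY=2.1250  stride 1/|dx|=1.0353 1/|dy|=3.8637
    cross x-line → (1,2), t=0.5798
    cross x-line → (0,2), t=1.6150 (wall)
  → r_5 = 1.6150
beam 6: φ=90°, α=210°
  d=(-0.8660,-0.5000)  start (2,2)  tX=0.6466 tY=0.9000  stride 1/|dx|=1.1547 1/|dy|=2.0000
    cross x-line → (1,2), t=0.6466
    cross y-line → (1,1), t=0.9000
    cross x-line → (0,1), t=1.8013 (wall)
  → r_6 = 1.8013
beam 7: φ=135°, α=255°
  d=(-0.2588,-0.9659)  start (2,2)  tX=2.1637 tY=0.4659  stride 1/|dx|=3.8637 1/|dy|=1.0353
    cross y-line → (2,1), t=0.4659 (wall)
  → r_7 = 0.4659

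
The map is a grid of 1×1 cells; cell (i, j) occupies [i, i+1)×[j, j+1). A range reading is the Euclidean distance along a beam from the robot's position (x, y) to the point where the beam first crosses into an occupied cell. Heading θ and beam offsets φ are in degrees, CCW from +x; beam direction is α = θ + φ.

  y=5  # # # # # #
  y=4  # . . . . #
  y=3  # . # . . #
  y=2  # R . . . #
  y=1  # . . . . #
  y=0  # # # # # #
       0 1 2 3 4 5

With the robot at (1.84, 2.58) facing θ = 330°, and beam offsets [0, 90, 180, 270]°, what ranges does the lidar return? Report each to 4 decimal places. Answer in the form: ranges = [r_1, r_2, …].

beam 1: φ=0°, α=330°
  d=(0.8660,-0.5000)  start (1,2)  tX=0.1848 tY=1.1600  stride 1/|dx|=1.1547 1/|dy|=2.0000
    cross x-line → (2,2), t=0.1848
    cross y-line → (2,1), t=1.1600
    cross x-line → (3,1), t=1.3395
    cross x-line → (4,1), t=2.4942
    cross y-line → (4,0), t=3.1600 (wall)
  → r_1 = 3.1600
beam 2: φ=90°, α=60°
  d=(0.5000,0.8660)  start (1,2)  tX=0.3200 tY=0.4850  stride 1/|dx|=2.0000 1/|dy|=1.1547
    cross x-line → (2,2), t=0.3200
    cross y-line → (2,3), t=0.4850 (wall)
  → r_2 = 0.4850
beam 3: φ=180°, α=150°
  d=(-0.8660,0.5000)  start (1,2)  tX=0.9699 tY=0.8400  stride 1/|dx|=1.1547 1/|dy|=2.0000
    cross y-line → (1,3), t=0.8400
    cross x-line → (0,3), t=0.9699 (wall)
  → r_3 = 0.9699
beam 4: φ=270°, α=240°
  d=(-0.5000,-0.8660)  start (1,2)  tX=1.6800 tY=0.6697  stride 1/|dx|=2.0000 1/|dy|=1.1547
    cross y-line → (1,1), t=0.6697
    cross x-line → (0,1), t=1.6800 (wall)
  → r_4 = 1.6800

ranges = [3.1600, 0.4850, 0.9699, 1.6800]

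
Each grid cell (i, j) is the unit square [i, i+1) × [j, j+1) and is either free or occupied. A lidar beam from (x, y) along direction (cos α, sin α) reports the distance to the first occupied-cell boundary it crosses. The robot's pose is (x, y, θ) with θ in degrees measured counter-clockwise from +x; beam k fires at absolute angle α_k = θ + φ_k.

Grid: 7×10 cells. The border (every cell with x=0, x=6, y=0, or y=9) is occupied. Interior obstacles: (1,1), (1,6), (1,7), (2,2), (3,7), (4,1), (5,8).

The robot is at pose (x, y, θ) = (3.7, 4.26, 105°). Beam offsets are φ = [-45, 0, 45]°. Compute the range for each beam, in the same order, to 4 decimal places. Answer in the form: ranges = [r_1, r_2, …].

ranges = [4.3186, 4.9072, 3.1177]

beam 1: φ=-45°, α=60°
  direction (0.5000, 0.8660); cell (3,4); t to first gridline: x 0.6000, y 0.8545 (then +2.0000 / +1.1547)
    (4,4) via x @ 0.6000
    (4,5) via y @ 0.8545
    (4,6) via y @ 2.0092
    (5,6) via x @ 2.6000
    (5,7) via y @ 3.1639
    (5,8) via y @ 4.3186  # hit
  → r_1 = 4.3186
beam 2: φ=0°, α=105°
  direction (-0.2588, 0.9659); cell (3,4); t to first gridline: x 2.7046, y 0.7661 (then +3.8637 / +1.0353)
    (3,5) via y @ 0.7661
    (3,6) via y @ 1.8014
    (2,6) via x @ 2.7046
    (2,7) via y @ 2.8367
    (2,8) via y @ 3.8719
    (2,9) via y @ 4.9072  # hit
  → r_2 = 4.9072
beam 3: φ=45°, α=150°
  direction (-0.8660, 0.5000); cell (3,4); t to first gridline: x 0.8083, y 1.4800 (then +1.1547 / +2.0000)
    (2,4) via x @ 0.8083
    (2,5) via y @ 1.4800
    (1,5) via x @ 1.9630
    (0,5) via x @ 3.1177  # hit
  → r_3 = 3.1177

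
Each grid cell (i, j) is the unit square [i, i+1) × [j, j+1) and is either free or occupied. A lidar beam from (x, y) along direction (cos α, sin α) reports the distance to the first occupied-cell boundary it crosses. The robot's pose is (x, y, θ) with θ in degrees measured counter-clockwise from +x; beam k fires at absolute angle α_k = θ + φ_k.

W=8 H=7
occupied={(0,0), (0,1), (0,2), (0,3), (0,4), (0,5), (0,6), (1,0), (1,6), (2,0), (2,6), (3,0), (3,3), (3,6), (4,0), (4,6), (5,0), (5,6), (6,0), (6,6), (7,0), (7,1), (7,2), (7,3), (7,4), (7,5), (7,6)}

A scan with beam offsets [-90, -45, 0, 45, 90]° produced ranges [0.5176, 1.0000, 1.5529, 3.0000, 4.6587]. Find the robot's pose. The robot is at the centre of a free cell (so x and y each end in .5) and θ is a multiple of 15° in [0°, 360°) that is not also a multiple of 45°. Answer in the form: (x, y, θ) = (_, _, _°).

(x, y, θ) = (5.5, 1.5, 15°)

The pose lattice has 29·16 = 464 candidates. Test each by forward raycasting.
  (6.5, 2.5, 330°): beam 1 = 1.7321 ≠ 0.5176 ✗
  (5.5, 2.5, 240°): beam 1 = 1.7321 ≠ 0.5176 ✗
  (4.5, 2.5, 75°): beam 1 = 2.5882 ≠ 0.5176 ✗
  (2.5, 5.5, 75°): beam 1 = 4.6587 ≠ 0.5176 ✗
  (5.5, 4.5, 240°): beam 1 = 3.0000 ≠ 0.5176 ✗
  …
  (5.5, 1.5, 15°): r_1=0.5176, r_2=1.0000, r_3=1.5529, r_4=3.0000, r_5=4.6587 — all match ✓
No second candidate reproduces the full scan.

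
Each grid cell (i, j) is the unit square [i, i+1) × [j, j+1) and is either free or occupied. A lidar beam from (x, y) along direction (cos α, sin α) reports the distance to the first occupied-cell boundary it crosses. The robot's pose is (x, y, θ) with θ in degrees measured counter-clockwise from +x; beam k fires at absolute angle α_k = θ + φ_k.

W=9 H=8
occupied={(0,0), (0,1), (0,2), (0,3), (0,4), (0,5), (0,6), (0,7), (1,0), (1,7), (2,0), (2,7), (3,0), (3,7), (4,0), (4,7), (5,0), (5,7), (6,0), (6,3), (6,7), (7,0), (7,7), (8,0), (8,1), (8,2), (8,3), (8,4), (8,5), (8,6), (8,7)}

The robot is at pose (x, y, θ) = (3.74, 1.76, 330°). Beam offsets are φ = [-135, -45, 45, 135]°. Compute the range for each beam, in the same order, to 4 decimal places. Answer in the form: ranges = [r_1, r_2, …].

beam 1: φ=-135°, α=195°
  d=(-0.9659,-0.2588)  start (3,1)  tX=0.7661 tY=2.9364  stride 1/|dx|=1.0353 1/|dy|=3.8637
    cross x-line → (2,1), t=0.7661
    cross x-line → (1,1), t=1.8014
    cross x-line → (0,1), t=2.8367 (wall)
  → r_1 = 2.8367
beam 2: φ=-45°, α=285°
  d=(0.2588,-0.9659)  start (3,1)  tX=1.0046 tY=0.7868  stride 1/|dx|=3.8637 1/|dy|=1.0353
    cross y-line → (3,0), t=0.7868 (wall)
  → r_2 = 0.7868
beam 3: φ=45°, α=15°
  d=(0.9659,0.2588)  start (3,1)  tX=0.2692 tY=0.9273  stride 1/|dx|=1.0353 1/|dy|=3.8637
    cross x-line → (4,1), t=0.2692
    cross y-line → (4,2), t=0.9273
    cross x-line → (5,2), t=1.3044
    cross x-line → (6,2), t=2.3397
    cross x-line → (7,2), t=3.3750
    cross x-line → (8,2), t=4.4103 (wall)
  → r_3 = 4.4103
beam 4: φ=135°, α=105°
  d=(-0.2588,0.9659)  start (3,1)  tX=2.8591 tY=0.2485  stride 1/|dx|=3.8637 1/|dy|=1.0353
    cross y-line → (3,2), t=0.2485
    cross y-line → (3,3), t=1.2837
    cross y-line → (3,4), t=2.3190
    cross x-line → (2,4), t=2.8591
    cross y-line → (2,5), t=3.3543
    cross y-line → (2,6), t=4.3896
    cross y-line → (2,7), t=5.4248 (wall)
  → r_4 = 5.4248

ranges = [2.8367, 0.7868, 4.4103, 5.4248]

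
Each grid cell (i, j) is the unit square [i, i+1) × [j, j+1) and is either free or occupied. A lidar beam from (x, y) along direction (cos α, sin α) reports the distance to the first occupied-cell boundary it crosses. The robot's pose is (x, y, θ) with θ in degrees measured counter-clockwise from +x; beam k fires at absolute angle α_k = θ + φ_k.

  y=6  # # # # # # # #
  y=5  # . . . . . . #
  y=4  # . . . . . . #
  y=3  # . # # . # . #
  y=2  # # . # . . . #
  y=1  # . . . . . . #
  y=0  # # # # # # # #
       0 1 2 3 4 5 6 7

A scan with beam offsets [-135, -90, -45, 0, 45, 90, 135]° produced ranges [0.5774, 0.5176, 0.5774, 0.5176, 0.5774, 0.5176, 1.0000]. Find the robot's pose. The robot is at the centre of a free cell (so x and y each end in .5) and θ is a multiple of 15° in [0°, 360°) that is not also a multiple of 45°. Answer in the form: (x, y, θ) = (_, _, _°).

The pose lattice has 25·16 = 400 candidates. Test each by forward raycasting.
  (2.5, 4.5, 150°): beam 1 = 4.6587 ≠ 0.5774 ✗
  (4.5, 1.5, 210°): beam 1 = 1.9319 ≠ 0.5774 ✗
  (4.5, 4.5, 75°): beam 1 = 1.0000 ≠ 0.5774 ✗
  (2.5, 2.5, 300°): beam 1 = 0.5176 ≠ 0.5774 ✗
  …
  (1.5, 1.5, 195°): r_1=0.5774, r_2=0.5176, r_3=0.5774, r_4=0.5176, r_5=0.5774, r_6=0.5176, r_7=1.0000 — all match ✓
Only this pose fits every beam.

(x, y, θ) = (1.5, 1.5, 195°)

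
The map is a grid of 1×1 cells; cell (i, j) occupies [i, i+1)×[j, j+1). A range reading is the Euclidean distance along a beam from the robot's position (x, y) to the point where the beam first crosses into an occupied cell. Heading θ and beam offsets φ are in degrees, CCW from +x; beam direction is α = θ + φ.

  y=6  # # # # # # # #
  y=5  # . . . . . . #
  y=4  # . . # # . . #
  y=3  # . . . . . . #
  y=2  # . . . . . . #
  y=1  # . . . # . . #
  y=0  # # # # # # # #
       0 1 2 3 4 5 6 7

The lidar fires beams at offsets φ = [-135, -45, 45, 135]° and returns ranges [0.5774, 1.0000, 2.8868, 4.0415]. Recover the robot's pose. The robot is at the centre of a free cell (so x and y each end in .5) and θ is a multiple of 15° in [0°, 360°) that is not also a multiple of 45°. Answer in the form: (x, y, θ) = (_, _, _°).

(x, y, θ) = (1.5, 2.5, 285°)

Candidates: 27 free-cell centres × 16 headings = 432 poses. Raycast each; keep the one whose scan matches to 4 dp.
  (3.5, 3.5, 165°): beam 1 = 1.0000 ≠ 0.5774 ✗
  (6.5, 4.5, 150°): beam 1 = 0.5176 ≠ 0.5774 ✗
  (4.5, 5.5, 195°): beam 3 = 0.5774 ≠ 2.8868 ✗
  (3.5, 5.5, 330°): beam 1 = 2.5882 ≠ 0.5774 ✗
  …
  (1.5, 2.5, 285°): r_1=0.5774, r_2=1.0000, r_3=2.8868, r_4=4.0415 — all match ✓
Unique over the lattice → pose = (1.5, 2.5, 285°).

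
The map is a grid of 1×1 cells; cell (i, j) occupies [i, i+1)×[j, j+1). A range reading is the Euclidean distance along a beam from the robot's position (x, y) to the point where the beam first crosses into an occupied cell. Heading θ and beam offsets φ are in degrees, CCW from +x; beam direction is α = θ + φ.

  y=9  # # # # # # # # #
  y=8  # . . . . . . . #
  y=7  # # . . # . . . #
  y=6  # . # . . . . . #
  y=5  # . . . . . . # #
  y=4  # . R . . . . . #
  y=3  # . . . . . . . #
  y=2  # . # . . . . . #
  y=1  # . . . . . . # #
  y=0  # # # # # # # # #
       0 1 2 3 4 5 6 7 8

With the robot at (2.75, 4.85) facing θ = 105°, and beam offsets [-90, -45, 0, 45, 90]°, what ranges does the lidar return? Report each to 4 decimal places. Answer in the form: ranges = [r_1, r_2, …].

ranges = [4.3999, 2.5000, 1.1906, 2.0207, 1.8117]

beam 1: φ=-90°, α=15°
  cosα=0.9659 sinα=0.2588 | (2,4) | tMaxX 0.2588 tMaxY 0.5796 | tΔX 1.0353 tΔY 3.8637
    t=0.2588 [x] (3,4)
    t=0.5796 [y] (3,5)
    t=1.2941 [x] (4,5)
    t=2.3294 [x] (5,5)
    t=3.3646 [x] (6,5)
    t=4.3999 [x] (7,5) — stop
  → r_1 = 4.3999
beam 2: φ=-45°, α=60°
  cosα=0.5000 sinα=0.8660 | (2,4) | tMaxX 0.5000 tMaxY 0.1732 | tΔX 2.0000 tΔY 1.1547
    t=0.1732 [y] (2,5)
    t=0.5000 [x] (3,5)
    t=1.3279 [y] (3,6)
    t=2.4826 [y] (3,7)
    t=2.5000 [x] (4,7) — stop
  → r_2 = 2.5000
beam 3: φ=0°, α=105°
  cosα=-0.2588 sinα=0.9659 | (2,4) | tMaxX 2.8978 tMaxY 0.1553 | tΔX 3.8637 tΔY 1.0353
    t=0.1553 [y] (2,5)
    t=1.1906 [y] (2,6) — stop
  → r_3 = 1.1906
beam 4: φ=45°, α=150°
  cosα=-0.8660 sinα=0.5000 | (2,4) | tMaxX 0.8660 tMaxY 0.3000 | tΔX 1.1547 tΔY 2.0000
    t=0.3000 [y] (2,5)
    t=0.8660 [x] (1,5)
    t=2.0207 [x] (0,5) — stop
  → r_4 = 2.0207
beam 5: φ=90°, α=195°
  cosα=-0.9659 sinα=-0.2588 | (2,4) | tMaxX 0.7765 tMaxY 3.2841 | tΔX 1.0353 tΔY 3.8637
    t=0.7765 [x] (1,4)
    t=1.8117 [x] (0,4) — stop
  → r_5 = 1.8117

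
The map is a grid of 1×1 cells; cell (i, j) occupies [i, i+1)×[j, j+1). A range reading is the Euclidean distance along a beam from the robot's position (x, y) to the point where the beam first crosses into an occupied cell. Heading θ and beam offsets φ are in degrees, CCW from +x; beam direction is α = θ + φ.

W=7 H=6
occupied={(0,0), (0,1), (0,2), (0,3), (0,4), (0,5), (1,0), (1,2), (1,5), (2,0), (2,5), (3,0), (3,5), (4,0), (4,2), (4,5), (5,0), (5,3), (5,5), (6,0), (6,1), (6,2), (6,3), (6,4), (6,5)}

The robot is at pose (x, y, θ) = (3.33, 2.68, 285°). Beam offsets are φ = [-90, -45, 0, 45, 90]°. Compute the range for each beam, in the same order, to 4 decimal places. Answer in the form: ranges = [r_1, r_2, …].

beam 1: φ=-90°, α=195°
  direction (-0.9659, -0.2588); cell (3,2); t to first gridline: x 0.3416, y 2.6273 (then +1.0353 / +3.8637)
    (2,2) via x @ 0.3416
    (1,2) via x @ 1.3769  # hit
  → r_1 = 1.3769
beam 2: φ=-45°, α=240°
  direction (-0.5000, -0.8660); cell (3,2); t to first gridline: x 0.6600, y 0.7852 (then +2.0000 / +1.1547)
    (2,2) via x @ 0.6600
    (2,1) via y @ 0.7852
    (2,0) via y @ 1.9399  # hit
  → r_2 = 1.9399
beam 3: φ=0°, α=285°
  direction (0.2588, -0.9659); cell (3,2); t to first gridline: x 2.5887, y 0.7040 (then +3.8637 / +1.0353)
    (3,1) via y @ 0.7040
    (3,0) via y @ 1.7393  # hit
  → r_3 = 1.7393
beam 4: φ=45°, α=330°
  direction (0.8660, -0.5000); cell (3,2); t to first gridline: x 0.7736, y 1.3600 (then +1.1547 / +2.0000)
    (4,2) via x @ 0.7736  # hit
  → r_4 = 0.7736
beam 5: φ=90°, α=15°
  direction (0.9659, 0.2588); cell (3,2); t to first gridline: x 0.6936, y 1.2364 (then +1.0353 / +3.8637)
    (4,2) via x @ 0.6936  # hit
  → r_5 = 0.6936

ranges = [1.3769, 1.9399, 1.7393, 0.7736, 0.6936]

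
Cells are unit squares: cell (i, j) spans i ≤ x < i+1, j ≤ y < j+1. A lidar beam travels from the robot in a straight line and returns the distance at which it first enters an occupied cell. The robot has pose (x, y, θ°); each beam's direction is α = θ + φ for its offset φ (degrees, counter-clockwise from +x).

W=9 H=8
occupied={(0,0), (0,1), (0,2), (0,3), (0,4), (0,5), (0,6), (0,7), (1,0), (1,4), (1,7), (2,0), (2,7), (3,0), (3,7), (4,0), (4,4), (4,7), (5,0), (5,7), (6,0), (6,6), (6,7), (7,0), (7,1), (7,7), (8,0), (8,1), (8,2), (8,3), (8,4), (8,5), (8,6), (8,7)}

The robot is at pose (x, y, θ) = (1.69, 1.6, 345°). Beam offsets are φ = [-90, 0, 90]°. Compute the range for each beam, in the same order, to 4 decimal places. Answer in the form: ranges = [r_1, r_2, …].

ranges = [0.6212, 2.3182, 5.5905]

beam 1: φ=-90°, α=255°
  dir = (cos 255°, sin 255°) = (-0.2588, -0.9659); from cell (1,1)
  next x-line at t=2.6660, next y-line at t=0.6212; Δt_x=3.8637, Δt_y=1.0353
    y: enter (1,0) at t=0.6212 ← occupied
  → r_1 = 0.6212
beam 2: φ=0°, α=345°
  dir = (cos 345°, sin 345°) = (0.9659, -0.2588); from cell (1,1)
  next x-line at t=0.3209, next y-line at t=2.3182; Δt_x=1.0353, Δt_y=3.8637
    x: enter (2,1) at t=0.3209
    x: enter (3,1) at t=1.3562
    y: enter (3,0) at t=2.3182 ← occupied
  → r_2 = 2.3182
beam 3: φ=90°, α=75°
  dir = (cos 75°, sin 75°) = (0.2588, 0.9659); from cell (1,1)
  next x-line at t=1.1977, next y-line at t=0.4141; Δt_x=3.8637, Δt_y=1.0353
    y: enter (1,2) at t=0.4141
    x: enter (2,2) at t=1.1977
    y: enter (2,3) at t=1.4494
    y: enter (2,4) at t=2.4847
    y: enter (2,5) at t=3.5199
    y: enter (2,6) at t=4.5552
    x: enter (3,6) at t=5.0615
    y: enter (3,7) at t=5.5905 ← occupied
  → r_3 = 5.5905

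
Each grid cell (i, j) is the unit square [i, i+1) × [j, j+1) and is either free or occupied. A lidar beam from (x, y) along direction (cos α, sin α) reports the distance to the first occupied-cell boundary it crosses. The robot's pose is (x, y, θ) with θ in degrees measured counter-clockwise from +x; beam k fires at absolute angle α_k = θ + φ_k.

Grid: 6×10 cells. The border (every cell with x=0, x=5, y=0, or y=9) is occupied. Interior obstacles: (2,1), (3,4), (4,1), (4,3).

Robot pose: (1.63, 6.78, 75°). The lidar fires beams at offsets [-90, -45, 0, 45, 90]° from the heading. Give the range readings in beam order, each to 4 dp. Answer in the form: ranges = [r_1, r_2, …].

beam 1: φ=-90°, α=345°
  direction (0.9659, -0.2588); cell (1,6); t to first gridline: x 0.3831, y 3.0137 (then +1.0353 / +3.8637)
    (2,6) via x @ 0.3831
    (3,6) via x @ 1.4183
    (4,6) via x @ 2.4536
    (4,5) via y @ 3.0137
    (5,5) via x @ 3.4889  # hit
  → r_1 = 3.4889
beam 2: φ=-45°, α=30°
  direction (0.8660, 0.5000); cell (1,6); t to first gridline: x 0.4272, y 0.4400 (then +1.1547 / +2.0000)
    (2,6) via x @ 0.4272
    (2,7) via y @ 0.4400
    (3,7) via x @ 1.5819
    (3,8) via y @ 2.4400
    (4,8) via x @ 2.7366
    (5,8) via x @ 3.8913  # hit
  → r_2 = 3.8913
beam 3: φ=0°, α=75°
  direction (0.2588, 0.9659); cell (1,6); t to first gridline: x 1.4296, y 0.2278 (then +3.8637 / +1.0353)
    (1,7) via y @ 0.2278
    (1,8) via y @ 1.2630
    (2,8) via x @ 1.4296
    (2,9) via y @ 2.2983  # hit
  → r_3 = 2.2983
beam 4: φ=45°, α=120°
  direction (-0.5000, 0.8660); cell (1,6); t to first gridline: x 1.2600, y 0.2540 (then +2.0000 / +1.1547)
    (1,7) via y @ 0.2540
    (0,7) via x @ 1.2600  # hit
  → r_4 = 1.2600
beam 5: φ=90°, α=165°
  direction (-0.9659, 0.2588); cell (1,6); t to first gridline: x 0.6522, y 0.8500 (then +1.0353 / +3.8637)
    (0,6) via x @ 0.6522  # hit
  → r_5 = 0.6522

ranges = [3.4889, 3.8913, 2.2983, 1.2600, 0.6522]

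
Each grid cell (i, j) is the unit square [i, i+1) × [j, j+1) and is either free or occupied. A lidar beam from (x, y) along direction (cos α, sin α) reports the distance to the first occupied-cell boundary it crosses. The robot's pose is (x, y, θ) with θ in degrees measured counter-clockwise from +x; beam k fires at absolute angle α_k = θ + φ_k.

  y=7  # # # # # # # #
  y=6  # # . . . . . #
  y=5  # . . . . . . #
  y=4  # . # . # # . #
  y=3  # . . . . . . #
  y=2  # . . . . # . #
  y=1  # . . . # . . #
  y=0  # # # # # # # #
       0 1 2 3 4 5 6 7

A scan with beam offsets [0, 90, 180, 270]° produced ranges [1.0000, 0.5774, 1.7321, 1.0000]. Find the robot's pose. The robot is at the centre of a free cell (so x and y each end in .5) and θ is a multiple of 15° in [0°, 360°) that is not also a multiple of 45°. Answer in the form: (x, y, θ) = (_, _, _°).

The pose lattice has 30·16 = 480 candidates. Test each by forward raycasting.
  (1.5, 4.5, 285°): beam 1 = 3.6235 ≠ 1.0000 ✗
  (3.5, 2.5, 330°): beam 2 = 1.7321 ≠ 0.5774 ✗
  (3.5, 5.5, 255°): beam 1 = 4.6587 ≠ 1.0000 ✗
  (6.5, 6.5, 300°): beam 3 = 0.5774 ≠ 1.7321 ✗
  (1.5, 1.5, 60°): beam 1 = 2.8868 ≠ 1.0000 ✗
  …
  (6.5, 5.5, 300°): r_1=1.0000, r_2=0.5774, r_3=1.7321, r_4=1.0000 — all match ✓
Only this pose fits every beam.

(x, y, θ) = (6.5, 5.5, 300°)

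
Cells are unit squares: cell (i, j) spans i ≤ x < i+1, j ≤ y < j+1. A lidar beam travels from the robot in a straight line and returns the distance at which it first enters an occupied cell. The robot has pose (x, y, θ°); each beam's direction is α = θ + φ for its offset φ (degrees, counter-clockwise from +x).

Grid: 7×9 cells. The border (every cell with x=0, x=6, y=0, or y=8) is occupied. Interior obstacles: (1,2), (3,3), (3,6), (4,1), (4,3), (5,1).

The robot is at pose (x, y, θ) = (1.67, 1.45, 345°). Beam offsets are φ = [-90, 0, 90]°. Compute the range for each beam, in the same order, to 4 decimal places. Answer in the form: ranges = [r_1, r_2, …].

ranges = [0.4659, 1.7387, 0.5694]

beam 1: φ=-90°, α=255°
  d=(-0.2588,-0.9659)  start (1,1)  tX=2.5887 tY=0.4659  stride 1/|dx|=3.8637 1/|dy|=1.0353
    cross y-line → (1,0), t=0.4659 (wall)
  → r_1 = 0.4659
beam 2: φ=0°, α=345°
  d=(0.9659,-0.2588)  start (1,1)  tX=0.3416 tY=1.7387  stride 1/|dx|=1.0353 1/|dy|=3.8637
    cross x-line → (2,1), t=0.3416
    cross x-line → (3,1), t=1.3769
    cross y-line → (3,0), t=1.7387 (wall)
  → r_2 = 1.7387
beam 3: φ=90°, α=75°
  d=(0.2588,0.9659)  start (1,1)  tX=1.2750 tY=0.5694  stride 1/|dx|=3.8637 1/|dy|=1.0353
    cross y-line → (1,2), t=0.5694 (wall)
  → r_3 = 0.5694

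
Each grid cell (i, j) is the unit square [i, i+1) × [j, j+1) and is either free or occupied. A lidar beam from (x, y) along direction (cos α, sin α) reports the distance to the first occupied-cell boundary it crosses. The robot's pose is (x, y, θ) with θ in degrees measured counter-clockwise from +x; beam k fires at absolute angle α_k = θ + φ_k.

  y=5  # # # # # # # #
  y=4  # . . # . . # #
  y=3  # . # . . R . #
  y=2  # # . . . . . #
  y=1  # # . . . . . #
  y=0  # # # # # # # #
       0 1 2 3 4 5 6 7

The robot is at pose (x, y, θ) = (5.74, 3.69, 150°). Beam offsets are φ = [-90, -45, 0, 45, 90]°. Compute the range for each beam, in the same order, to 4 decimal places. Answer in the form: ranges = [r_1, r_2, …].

beam 1: φ=-90°, α=60°
  d=(0.5000,0.8660)  start (5,3)  tX=0.5200 tY=0.3580  stride 1/|dx|=2.0000 1/|dy|=1.1547
    cross y-line → (5,4), t=0.3580
    cross x-line → (6,4), t=0.5200 (wall)
  → r_1 = 0.5200
beam 2: φ=-45°, α=105°
  d=(-0.2588,0.9659)  start (5,3)  tX=2.8591 tY=0.3209  stride 1/|dx|=3.8637 1/|dy|=1.0353
    cross y-line → (5,4), t=0.3209
    cross y-line → (5,5), t=1.3562 (wall)
  → r_2 = 1.3562
beam 3: φ=0°, α=150°
  d=(-0.8660,0.5000)  start (5,3)  tX=0.8545 tY=0.6200  stride 1/|dx|=1.1547 1/|dy|=2.0000
    cross y-line → (5,4), t=0.6200
    cross x-line → (4,4), t=0.8545
    cross x-line → (3,4), t=2.0092 (wall)
  → r_3 = 2.0092
beam 4: φ=45°, α=195°
  d=(-0.9659,-0.2588)  start (5,3)  tX=0.7661 tY=2.6660  stride 1/|dx|=1.0353 1/|dy|=3.8637
    cross x-line → (4,3), t=0.7661
    cross x-line → (3,3), t=1.8014
    cross y-line → (3,2), t=2.6660
    cross x-line → (2,2), t=2.8367
    cross x-line → (1,2), t=3.8719 (wall)
  → r_4 = 3.8719
beam 5: φ=90°, α=240°
  d=(-0.5000,-0.8660)  start (5,3)  tX=1.4800 tY=0.7967  stride 1/|dx|=2.0000 1/|dy|=1.1547
    cross y-line → (5,2), t=0.7967
    cross x-line → (4,2), t=1.4800
    cross y-line → (4,1), t=1.9514
    cross y-line → (4,0), t=3.1061 (wall)
  → r_5 = 3.1061

ranges = [0.5200, 1.3562, 2.0092, 3.8719, 3.1061]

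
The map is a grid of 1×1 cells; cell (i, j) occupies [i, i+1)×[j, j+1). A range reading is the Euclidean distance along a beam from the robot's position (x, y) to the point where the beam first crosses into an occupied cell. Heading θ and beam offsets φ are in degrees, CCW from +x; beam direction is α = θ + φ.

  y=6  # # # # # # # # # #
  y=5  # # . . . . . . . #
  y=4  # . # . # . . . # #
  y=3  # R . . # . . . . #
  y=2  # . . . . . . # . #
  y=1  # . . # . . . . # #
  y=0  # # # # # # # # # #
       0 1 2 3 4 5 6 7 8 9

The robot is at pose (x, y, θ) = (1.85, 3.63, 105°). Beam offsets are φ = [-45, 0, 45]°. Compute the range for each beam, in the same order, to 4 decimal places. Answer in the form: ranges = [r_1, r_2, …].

ranges = [0.4272, 1.4183, 0.9815]

beam 1: φ=-45°, α=60°
  cosα=0.5000 sinα=0.8660 | (1,3) | tMaxX 0.3000 tMaxY 0.4272 | tΔX 2.0000 tΔY 1.1547
    t=0.3000 [x] (2,3)
    t=0.4272 [y] (2,4) — stop
  → r_1 = 0.4272
beam 2: φ=0°, α=105°
  cosα=-0.2588 sinα=0.9659 | (1,3) | tMaxX 3.2841 tMaxY 0.3831 | tΔX 3.8637 tΔY 1.0353
    t=0.3831 [y] (1,4)
    t=1.4183 [y] (1,5) — stop
  → r_2 = 1.4183
beam 3: φ=45°, α=150°
  cosα=-0.8660 sinα=0.5000 | (1,3) | tMaxX 0.9815 tMaxY 0.7400 | tΔX 1.1547 tΔY 2.0000
    t=0.7400 [y] (1,4)
    t=0.9815 [x] (0,4) — stop
  → r_3 = 0.9815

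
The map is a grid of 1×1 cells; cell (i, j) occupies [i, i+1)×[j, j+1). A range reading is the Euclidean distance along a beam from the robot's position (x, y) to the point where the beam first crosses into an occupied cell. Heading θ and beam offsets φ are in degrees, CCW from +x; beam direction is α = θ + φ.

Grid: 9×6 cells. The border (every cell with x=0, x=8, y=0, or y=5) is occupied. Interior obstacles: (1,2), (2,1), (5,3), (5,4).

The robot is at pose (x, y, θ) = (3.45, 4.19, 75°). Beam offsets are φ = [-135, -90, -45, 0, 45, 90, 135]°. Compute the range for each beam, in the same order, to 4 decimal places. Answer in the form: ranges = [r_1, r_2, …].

beam 1: φ=-135°, α=300°
  cosα=0.5000 sinα=-0.8660 | (3,4) | tMaxX 1.1000 tMaxY 0.2194 | tΔX 2.0000 tΔY 1.1547
    t=0.2194 [y] (3,3)
    t=1.1000 [x] (4,3)
    t=1.3741 [y] (4,2)
    t=2.5288 [y] (4,1)
    t=3.1000 [x] (5,1)
    t=3.6835 [y] (5,0) — stop
  → r_1 = 3.6835
beam 2: φ=-90°, α=345°
  cosα=0.9659 sinα=-0.2588 | (3,4) | tMaxX 0.5694 tMaxY 0.7341 | tΔX 1.0353 tΔY 3.8637
    t=0.5694 [x] (4,4)
    t=0.7341 [y] (4,3)
    t=1.6047 [x] (5,3) — stop
  → r_2 = 1.6047
beam 3: φ=-45°, α=30°
  cosα=0.8660 sinα=0.5000 | (3,4) | tMaxX 0.6351 tMaxY 1.6200 | tΔX 1.1547 tΔY 2.0000
    t=0.6351 [x] (4,4)
    t=1.6200 [y] (4,5) — stop
  → r_3 = 1.6200
beam 4: φ=0°, α=75°
  cosα=0.2588 sinα=0.9659 | (3,4) | tMaxX 2.1250 tMaxY 0.8386 | tΔX 3.8637 tΔY 1.0353
    t=0.8386 [y] (3,5) — stop
  → r_4 = 0.8386
beam 5: φ=45°, α=120°
  cosα=-0.5000 sinα=0.8660 | (3,4) | tMaxX 0.9000 tMaxY 0.9353 | tΔX 2.0000 tΔY 1.1547
    t=0.9000 [x] (2,4)
    t=0.9353 [y] (2,5) — stop
  → r_5 = 0.9353
beam 6: φ=90°, α=165°
  cosα=-0.9659 sinα=0.2588 | (3,4) | tMaxX 0.4659 tMaxY 3.1296 | tΔX 1.0353 tΔY 3.8637
    t=0.4659 [x] (2,4)
    t=1.5012 [x] (1,4)
    t=2.5364 [x] (0,4) — stop
  → r_6 = 2.5364
beam 7: φ=135°, α=210°
  cosα=-0.8660 sinα=-0.5000 | (3,4) | tMaxX 0.5196 tMaxY 0.3800 | tΔX 1.1547 tΔY 2.0000
    t=0.3800 [y] (3,3)
    t=0.5196 [x] (2,3)
    t=1.6743 [x] (1,3)
    t=2.3800 [y] (1,2) — stop
  → r_7 = 2.3800

ranges = [3.6835, 1.6047, 1.6200, 0.8386, 0.9353, 2.5364, 2.3800]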